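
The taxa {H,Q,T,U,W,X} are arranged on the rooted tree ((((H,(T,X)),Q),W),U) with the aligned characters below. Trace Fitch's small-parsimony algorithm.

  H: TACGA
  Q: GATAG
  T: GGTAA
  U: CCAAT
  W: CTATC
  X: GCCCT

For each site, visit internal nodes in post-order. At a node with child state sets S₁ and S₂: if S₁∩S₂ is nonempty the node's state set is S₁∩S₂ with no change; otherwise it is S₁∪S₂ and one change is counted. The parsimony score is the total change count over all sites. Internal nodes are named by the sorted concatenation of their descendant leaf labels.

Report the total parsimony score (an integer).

[col 0] TX: children T:{G}, X:{G} ∩→ {G}; cost 0
[col 0] HTX: children H:{T}, TX:{G} ∪→ {G,T}; cost 1
[col 0] HQTX: children HTX:{G,T}, Q:{G} ∩→ {G}; cost 0
[col 0] HQTWX: children HQTX:{G}, W:{C} ∪→ {C,G}; cost 1
[col 0] HQTUWX: children HQTWX:{C,G}, U:{C} ∩→ {C}; cost 0
[col 1] TX: children T:{G}, X:{C} ∪→ {C,G}; cost 1
[col 1] HTX: children H:{A}, TX:{C,G} ∪→ {A,C,G}; cost 1
[col 1] HQTX: children HTX:{A,C,G}, Q:{A} ∩→ {A}; cost 0
[col 1] HQTWX: children HQTX:{A}, W:{T} ∪→ {A,T}; cost 1
[col 1] HQTUWX: children HQTWX:{A,T}, U:{C} ∪→ {A,C,T}; cost 1
[col 2] TX: children T:{T}, X:{C} ∪→ {C,T}; cost 1
[col 2] HTX: children H:{C}, TX:{C,T} ∩→ {C}; cost 0
[col 2] HQTX: children HTX:{C}, Q:{T} ∪→ {C,T}; cost 1
[col 2] HQTWX: children HQTX:{C,T}, W:{A} ∪→ {A,C,T}; cost 1
[col 2] HQTUWX: children HQTWX:{A,C,T}, U:{A} ∩→ {A}; cost 0
[col 3] TX: children T:{A}, X:{C} ∪→ {A,C}; cost 1
[col 3] HTX: children H:{G}, TX:{A,C} ∪→ {A,C,G}; cost 1
[col 3] HQTX: children HTX:{A,C,G}, Q:{A} ∩→ {A}; cost 0
[col 3] HQTWX: children HQTX:{A}, W:{T} ∪→ {A,T}; cost 1
[col 3] HQTUWX: children HQTWX:{A,T}, U:{A} ∩→ {A}; cost 0
[col 4] TX: children T:{A}, X:{T} ∪→ {A,T}; cost 1
[col 4] HTX: children H:{A}, TX:{A,T} ∩→ {A}; cost 0
[col 4] HQTX: children HTX:{A}, Q:{G} ∪→ {A,G}; cost 1
[col 4] HQTWX: children HQTX:{A,G}, W:{C} ∪→ {A,C,G}; cost 1
[col 4] HQTUWX: children HQTWX:{A,C,G}, U:{T} ∪→ {A,C,G,T}; cost 1
per-site changes: [2, 4, 3, 3, 4]; total = 16

16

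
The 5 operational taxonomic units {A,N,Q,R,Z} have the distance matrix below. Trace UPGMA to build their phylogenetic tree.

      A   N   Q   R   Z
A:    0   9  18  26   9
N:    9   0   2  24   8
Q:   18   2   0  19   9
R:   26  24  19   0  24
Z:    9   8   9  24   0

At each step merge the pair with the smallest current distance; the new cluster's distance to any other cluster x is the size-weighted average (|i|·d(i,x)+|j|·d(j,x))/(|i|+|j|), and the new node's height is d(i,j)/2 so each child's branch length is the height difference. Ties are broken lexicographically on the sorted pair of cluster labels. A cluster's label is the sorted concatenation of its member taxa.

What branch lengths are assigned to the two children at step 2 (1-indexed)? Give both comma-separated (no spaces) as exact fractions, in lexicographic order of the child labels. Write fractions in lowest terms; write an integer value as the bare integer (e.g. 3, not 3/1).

step 1: merge (N,Q) at d=2; branch lengths N→1, Q→1; new cluster NQ
  updated: d(A,NQ)=27/2, d(NQ,R)=43/2, d(NQ,Z)=17/2
step 2: merge (NQ,Z) at d=17/2; branch lengths NQ→13/4, Z→17/4; new cluster NQZ
  updated: d(A,NQZ)=12, d(NQZ,R)=67/3
step 3: merge (A,NQZ) at d=12; branch lengths A→6, NQZ→7/4; new cluster ANQZ
  updated: d(ANQZ,R)=93/4
step 4: merge (ANQZ,R) at d=93/4; branch lengths ANQZ→45/8, R→93/8; new cluster ANQRZ
final tree: ((A:6,((N:1,Q:1):13/4,Z:17/4):7/4):45/8,R:93/8)
total length: 69/2

13/4,17/4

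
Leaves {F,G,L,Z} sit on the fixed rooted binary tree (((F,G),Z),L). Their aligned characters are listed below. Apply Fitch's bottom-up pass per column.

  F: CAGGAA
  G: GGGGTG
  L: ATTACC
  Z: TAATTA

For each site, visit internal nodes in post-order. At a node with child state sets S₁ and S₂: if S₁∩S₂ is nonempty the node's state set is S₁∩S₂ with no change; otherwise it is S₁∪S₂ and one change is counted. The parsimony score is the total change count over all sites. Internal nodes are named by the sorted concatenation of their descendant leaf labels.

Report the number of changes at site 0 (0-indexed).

FG@0: {C} ∪ {G} = {C,G} (union, +1)
FGZ@0: {C,G} ∪ {T} = {C,G,T} (union, +1)
FGLZ@0: {C,G,T} ∪ {A} = {A,C,G,T} (union, +1)
FG@1: {A} ∪ {G} = {A,G} (union, +1)
FGZ@1: {A,G} ∩ {A} = {A} (intersection, +0)
FGLZ@1: {A} ∪ {T} = {A,T} (union, +1)
FG@2: {G} ∩ {G} = {G} (intersection, +0)
FGZ@2: {G} ∪ {A} = {A,G} (union, +1)
FGLZ@2: {A,G} ∪ {T} = {A,G,T} (union, +1)
FG@3: {G} ∩ {G} = {G} (intersection, +0)
FGZ@3: {G} ∪ {T} = {G,T} (union, +1)
FGLZ@3: {G,T} ∪ {A} = {A,G,T} (union, +1)
FG@4: {A} ∪ {T} = {A,T} (union, +1)
FGZ@4: {A,T} ∩ {T} = {T} (intersection, +0)
FGLZ@4: {T} ∪ {C} = {C,T} (union, +1)
FG@5: {A} ∪ {G} = {A,G} (union, +1)
FGZ@5: {A,G} ∩ {A} = {A} (intersection, +0)
FGLZ@5: {A} ∪ {C} = {A,C} (union, +1)
per-site changes: [3, 2, 2, 2, 2, 2]; total = 13

3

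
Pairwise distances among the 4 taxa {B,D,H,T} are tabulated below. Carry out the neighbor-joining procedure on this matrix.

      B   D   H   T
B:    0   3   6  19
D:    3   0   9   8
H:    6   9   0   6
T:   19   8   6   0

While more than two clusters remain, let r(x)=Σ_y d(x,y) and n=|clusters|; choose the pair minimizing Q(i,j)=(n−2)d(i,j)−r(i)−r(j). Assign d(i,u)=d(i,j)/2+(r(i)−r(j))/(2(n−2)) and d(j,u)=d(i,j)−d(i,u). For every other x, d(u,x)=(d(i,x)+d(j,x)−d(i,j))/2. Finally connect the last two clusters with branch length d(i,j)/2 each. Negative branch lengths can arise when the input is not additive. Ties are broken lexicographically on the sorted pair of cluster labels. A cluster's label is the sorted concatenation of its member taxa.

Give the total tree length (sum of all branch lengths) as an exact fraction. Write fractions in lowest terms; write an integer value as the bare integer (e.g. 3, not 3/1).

1. join B+D (d=3, Q=-42) ⇒ BD; edges |B|=7/2, |D|=-1/2
  updated: d(BD,H)=6, d(BD,T)=12
2. join BD+H (d=6, Q=-24) ⇒ BDH; edges |BD|=6, |H|=0
  updated: d(BDH,T)=6
3. join BDH+T (d=6) ⇒ BDHT; edges |BDH|=3, |T|=3
final tree: (((B:7/2,D:-1/2):6,H:0):3,T:3)
total length: 15

15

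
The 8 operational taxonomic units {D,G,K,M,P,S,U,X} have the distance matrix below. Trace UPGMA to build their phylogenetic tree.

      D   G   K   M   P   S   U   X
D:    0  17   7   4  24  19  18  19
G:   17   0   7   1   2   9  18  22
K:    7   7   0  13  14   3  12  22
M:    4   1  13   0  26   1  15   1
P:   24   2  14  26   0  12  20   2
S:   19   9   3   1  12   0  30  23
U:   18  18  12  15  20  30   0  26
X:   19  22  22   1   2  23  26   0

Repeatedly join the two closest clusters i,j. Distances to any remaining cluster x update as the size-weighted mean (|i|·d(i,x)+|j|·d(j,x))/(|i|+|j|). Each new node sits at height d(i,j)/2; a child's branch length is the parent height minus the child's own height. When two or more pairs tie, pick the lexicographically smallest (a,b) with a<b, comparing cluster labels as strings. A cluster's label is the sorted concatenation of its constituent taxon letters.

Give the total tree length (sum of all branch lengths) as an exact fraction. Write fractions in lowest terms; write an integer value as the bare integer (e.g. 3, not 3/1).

iteration 1: select G,M (d=1); attach at lengths (1/2, 1/2); label the merged cluster GM
  updated: d(D,GM)=21/2, d(GM,K)=10, d(GM,P)=14, d(GM,S)=5, d(GM,U)=33/2, d(GM,X)=23/2
iteration 2: select P,X (d=2); attach at lengths (1, 1); label the merged cluster PX
  updated: d(D,PX)=43/2, d(GM,PX)=51/4, d(K,PX)=18, d(PX,S)=35/2, d(PX,U)=23
iteration 3: select K,S (d=3); attach at lengths (3/2, 3/2); label the merged cluster KS
  updated: d(D,KS)=13, d(GM,KS)=15/2, d(KS,PX)=71/4, d(KS,U)=21
iteration 4: select GM,KS (d=15/2); attach at lengths (13/4, 9/4); label the merged cluster GKMS
  updated: d(D,GKMS)=47/4, d(GKMS,PX)=61/4, d(GKMS,U)=75/4
iteration 5: select D,GKMS (d=47/4); attach at lengths (47/8, 17/8); label the merged cluster DGKMS
  updated: d(DGKMS,PX)=33/2, d(DGKMS,U)=93/5
iteration 6: select DGKMS,PX (d=33/2); attach at lengths (19/8, 29/4); label the merged cluster DGKMPSX
  updated: d(DGKMPSX,U)=139/7
iteration 7: select DGKMPSX,U (d=139/7); attach at lengths (47/28, 139/14); label the merged cluster DGKMPSUX
final tree: (((D:47/8,((G:1/2,M:1/2):13/4,(K:3/2,S:3/2):9/4):17/8):19/8,(P:1,X:1):29/4):47/28,U:139/14)
total length: 2281/56

2281/56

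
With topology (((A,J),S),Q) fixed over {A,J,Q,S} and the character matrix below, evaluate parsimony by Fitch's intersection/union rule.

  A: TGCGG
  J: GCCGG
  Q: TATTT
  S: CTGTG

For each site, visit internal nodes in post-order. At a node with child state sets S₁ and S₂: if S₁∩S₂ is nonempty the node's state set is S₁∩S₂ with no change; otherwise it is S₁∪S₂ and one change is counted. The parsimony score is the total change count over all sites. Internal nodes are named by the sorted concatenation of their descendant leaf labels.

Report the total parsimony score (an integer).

9

AJ@0: {T} ∪ {G} = {G,T} (union, +1)
AJS@0: {G,T} ∪ {C} = {C,G,T} (union, +1)
AJQS@0: {C,G,T} ∩ {T} = {T} (intersection, +0)
AJ@1: {G} ∪ {C} = {C,G} (union, +1)
AJS@1: {C,G} ∪ {T} = {C,G,T} (union, +1)
AJQS@1: {C,G,T} ∪ {A} = {A,C,G,T} (union, +1)
AJ@2: {C} ∩ {C} = {C} (intersection, +0)
AJS@2: {C} ∪ {G} = {C,G} (union, +1)
AJQS@2: {C,G} ∪ {T} = {C,G,T} (union, +1)
AJ@3: {G} ∩ {G} = {G} (intersection, +0)
AJS@3: {G} ∪ {T} = {G,T} (union, +1)
AJQS@3: {G,T} ∩ {T} = {T} (intersection, +0)
AJ@4: {G} ∩ {G} = {G} (intersection, +0)
AJS@4: {G} ∩ {G} = {G} (intersection, +0)
AJQS@4: {G} ∪ {T} = {G,T} (union, +1)
per-site changes: [2, 3, 2, 1, 1]; total = 9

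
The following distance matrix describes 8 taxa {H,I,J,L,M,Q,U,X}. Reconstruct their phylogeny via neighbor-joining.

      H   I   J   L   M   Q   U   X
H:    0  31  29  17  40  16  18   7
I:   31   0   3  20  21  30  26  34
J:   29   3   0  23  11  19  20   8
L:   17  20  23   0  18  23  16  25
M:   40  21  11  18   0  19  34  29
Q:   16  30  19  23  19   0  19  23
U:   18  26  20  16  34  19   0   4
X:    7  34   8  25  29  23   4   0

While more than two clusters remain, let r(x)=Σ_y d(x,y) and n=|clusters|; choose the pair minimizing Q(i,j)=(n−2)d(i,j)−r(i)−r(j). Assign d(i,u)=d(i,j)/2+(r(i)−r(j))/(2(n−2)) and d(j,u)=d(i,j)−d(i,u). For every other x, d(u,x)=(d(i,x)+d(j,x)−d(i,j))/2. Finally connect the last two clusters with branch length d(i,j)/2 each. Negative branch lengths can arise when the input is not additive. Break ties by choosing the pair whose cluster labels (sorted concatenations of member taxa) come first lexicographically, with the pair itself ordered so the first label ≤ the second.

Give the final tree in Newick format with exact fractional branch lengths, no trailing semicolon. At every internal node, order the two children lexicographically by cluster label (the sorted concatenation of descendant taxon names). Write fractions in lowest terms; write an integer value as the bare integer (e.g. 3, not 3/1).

(((H:179/32,(U:35/16,X:29/16):157/32):135/32,(((I:35/6,J:-17/6):9/2,M:10):137/24,L:145/24):143/32):257/64,Q:257/64)

step 1: merge (I,J) at d=3, Q=-260; branch lengths I→35/6, J→-17/6; new cluster IJ
  updated: d(H,IJ)=57/2, d(IJ,L)=20, d(IJ,M)=29/2, d(IJ,Q)=23, d(IJ,U)=43/2, d(IJ,X)=39/2
step 2: merge (IJ,M) at d=29/2, Q=-209; branch lengths IJ→9/2, M→10; new cluster IJM
  updated: d(H,IJM)=27, d(IJM,L)=47/4, d(IJM,Q)=55/4, d(IJM,U)=41/2, d(IJM,X)=17
step 3: merge (U,X) at d=4, Q=-275/2; branch lengths U→35/16, X→29/16; new cluster UX
  updated: d(H,UX)=21/2, d(IJM,UX)=67/4, d(L,UX)=37/2, d(Q,UX)=19
step 4: merge (IJM,L) at d=47/4, Q=-417/4; branch lengths IJM→137/24, L→145/24; new cluster IJLM
  updated: d(H,IJLM)=129/8, d(IJLM,Q)=25/2, d(IJLM,UX)=47/4
step 5: merge (H,UX) at d=21/2, Q=-503/8; branch lengths H→179/32, UX→157/32; new cluster HUX
  updated: d(HUX,IJLM)=139/16, d(HUX,Q)=49/4
step 6: merge (HUX,IJLM) at d=139/16, Q=-535/16; branch lengths HUX→135/32, IJLM→143/32; new cluster HIJLMUX
  updated: d(HIJLMUX,Q)=257/32
step 7: merge (HIJLMUX,Q) at d=257/32; branch lengths HIJLMUX→257/64, Q→257/64; new cluster HIJLMQUX
final tree: (((H:179/32,(U:35/16,X:29/16):157/32):135/32,(((I:35/6,J:-17/6):9/2,M:10):137/24,L:145/24):143/32):257/64,Q:257/64)
total length: 1935/32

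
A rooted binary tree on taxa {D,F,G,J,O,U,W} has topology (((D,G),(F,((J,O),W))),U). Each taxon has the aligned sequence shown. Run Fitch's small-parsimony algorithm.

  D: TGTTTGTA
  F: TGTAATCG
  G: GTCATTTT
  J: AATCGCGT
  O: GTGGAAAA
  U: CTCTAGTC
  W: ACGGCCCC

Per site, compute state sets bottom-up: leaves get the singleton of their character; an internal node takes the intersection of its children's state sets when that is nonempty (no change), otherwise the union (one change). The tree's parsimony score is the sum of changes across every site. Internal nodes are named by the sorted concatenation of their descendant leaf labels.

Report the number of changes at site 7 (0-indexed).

5

site 0, node DG: D={T} ∪ G={G} → {G,T} (+1)
site 0, node JO: J={A} ∪ O={G} → {A,G} (+1)
site 0, node JOW: JO={A,G} ∩ W={A} → {A} (+0)
site 0, node FJOW: F={T} ∪ JOW={A} → {A,T} (+1)
site 0, node DFGJOW: DG={G,T} ∩ FJOW={A,T} → {T} (+0)
site 0, node DFGJOUW: DFGJOW={T} ∪ U={C} → {C,T} (+1)
site 1, node DG: D={G} ∪ G={T} → {G,T} (+1)
site 1, node JO: J={A} ∪ O={T} → {A,T} (+1)
site 1, node JOW: JO={A,T} ∪ W={C} → {A,C,T} (+1)
site 1, node FJOW: F={G} ∪ JOW={A,C,T} → {A,C,G,T} (+1)
site 1, node DFGJOW: DG={G,T} ∩ FJOW={A,C,G,T} → {G,T} (+0)
site 1, node DFGJOUW: DFGJOW={G,T} ∩ U={T} → {T} (+0)
site 2, node DG: D={T} ∪ G={C} → {C,T} (+1)
site 2, node JO: J={T} ∪ O={G} → {G,T} (+1)
site 2, node JOW: JO={G,T} ∩ W={G} → {G} (+0)
site 2, node FJOW: F={T} ∪ JOW={G} → {G,T} (+1)
site 2, node DFGJOW: DG={C,T} ∩ FJOW={G,T} → {T} (+0)
site 2, node DFGJOUW: DFGJOW={T} ∪ U={C} → {C,T} (+1)
site 3, node DG: D={T} ∪ G={A} → {A,T} (+1)
site 3, node JO: J={C} ∪ O={G} → {C,G} (+1)
site 3, node JOW: JO={C,G} ∩ W={G} → {G} (+0)
site 3, node FJOW: F={A} ∪ JOW={G} → {A,G} (+1)
site 3, node DFGJOW: DG={A,T} ∩ FJOW={A,G} → {A} (+0)
site 3, node DFGJOUW: DFGJOW={A} ∪ U={T} → {A,T} (+1)
site 4, node DG: D={T} ∩ G={T} → {T} (+0)
site 4, node JO: J={G} ∪ O={A} → {A,G} (+1)
site 4, node JOW: JO={A,G} ∪ W={C} → {A,C,G} (+1)
site 4, node FJOW: F={A} ∩ JOW={A,C,G} → {A} (+0)
site 4, node DFGJOW: DG={T} ∪ FJOW={A} → {A,T} (+1)
site 4, node DFGJOUW: DFGJOW={A,T} ∩ U={A} → {A} (+0)
site 5, node DG: D={G} ∪ G={T} → {G,T} (+1)
site 5, node JO: J={C} ∪ O={A} → {A,C} (+1)
site 5, node JOW: JO={A,C} ∩ W={C} → {C} (+0)
site 5, node FJOW: F={T} ∪ JOW={C} → {C,T} (+1)
site 5, node DFGJOW: DG={G,T} ∩ FJOW={C,T} → {T} (+0)
site 5, node DFGJOUW: DFGJOW={T} ∪ U={G} → {G,T} (+1)
site 6, node DG: D={T} ∩ G={T} → {T} (+0)
site 6, node JO: J={G} ∪ O={A} → {A,G} (+1)
site 6, node JOW: JO={A,G} ∪ W={C} → {A,C,G} (+1)
site 6, node FJOW: F={C} ∩ JOW={A,C,G} → {C} (+0)
site 6, node DFGJOW: DG={T} ∪ FJOW={C} → {C,T} (+1)
site 6, node DFGJOUW: DFGJOW={C,T} ∩ U={T} → {T} (+0)
site 7, node DG: D={A} ∪ G={T} → {A,T} (+1)
site 7, node JO: J={T} ∪ O={A} → {A,T} (+1)
site 7, node JOW: JO={A,T} ∪ W={C} → {A,C,T} (+1)
site 7, node FJOW: F={G} ∪ JOW={A,C,T} → {A,C,G,T} (+1)
site 7, node DFGJOW: DG={A,T} ∩ FJOW={A,C,G,T} → {A,T} (+0)
site 7, node DFGJOUW: DFGJOW={A,T} ∪ U={C} → {A,C,T} (+1)
per-site changes: [4, 4, 4, 4, 3, 4, 3, 5]; total = 31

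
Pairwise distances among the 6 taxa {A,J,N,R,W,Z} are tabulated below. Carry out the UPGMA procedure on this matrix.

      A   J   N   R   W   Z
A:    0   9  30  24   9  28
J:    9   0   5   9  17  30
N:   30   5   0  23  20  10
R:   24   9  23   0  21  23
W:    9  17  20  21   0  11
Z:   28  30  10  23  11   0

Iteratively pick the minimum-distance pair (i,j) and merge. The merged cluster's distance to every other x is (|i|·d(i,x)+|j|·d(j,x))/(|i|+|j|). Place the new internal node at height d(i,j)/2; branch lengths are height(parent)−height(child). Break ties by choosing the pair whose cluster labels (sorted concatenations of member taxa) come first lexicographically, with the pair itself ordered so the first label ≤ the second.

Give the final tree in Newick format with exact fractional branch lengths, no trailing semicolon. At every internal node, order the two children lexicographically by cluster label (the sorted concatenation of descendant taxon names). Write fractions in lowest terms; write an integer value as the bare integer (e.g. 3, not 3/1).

step 1: merge (J,N) at d=5; branch lengths J→5/2, N→5/2; new cluster JN
  updated: d(A,JN)=39/2, d(JN,R)=16, d(JN,W)=37/2, d(JN,Z)=20
step 2: merge (A,W) at d=9; branch lengths A→9/2, W→9/2; new cluster AW
  updated: d(AW,JN)=19, d(AW,R)=45/2, d(AW,Z)=39/2
step 3: merge (JN,R) at d=16; branch lengths JN→11/2, R→8; new cluster JNR
  updated: d(AW,JNR)=121/6, d(JNR,Z)=21
step 4: merge (AW,Z) at d=39/2; branch lengths AW→21/4, Z→39/4; new cluster AWZ
  updated: d(AWZ,JNR)=184/9
step 5: merge (AWZ,JNR) at d=184/9; branch lengths AWZ→17/36, JNR→20/9; new cluster AJNRWZ
final tree: (((A:9/2,W:9/2):21/4,Z:39/4):17/36,((J:5/2,N:5/2):11/2,R:8):20/9)
total length: 1627/36

(((A:9/2,W:9/2):21/4,Z:39/4):17/36,((J:5/2,N:5/2):11/2,R:8):20/9)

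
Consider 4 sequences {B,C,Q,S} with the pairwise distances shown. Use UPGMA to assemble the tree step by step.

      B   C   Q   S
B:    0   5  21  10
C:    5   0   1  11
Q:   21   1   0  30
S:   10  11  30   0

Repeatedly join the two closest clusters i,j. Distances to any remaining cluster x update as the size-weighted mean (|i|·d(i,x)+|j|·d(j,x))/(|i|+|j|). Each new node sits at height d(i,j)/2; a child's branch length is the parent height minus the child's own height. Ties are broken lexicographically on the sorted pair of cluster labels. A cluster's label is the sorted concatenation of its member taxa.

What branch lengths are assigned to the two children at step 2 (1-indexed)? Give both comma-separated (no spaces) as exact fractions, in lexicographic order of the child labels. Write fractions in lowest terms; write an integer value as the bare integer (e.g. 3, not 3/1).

5,5

iteration 1: select C,Q (d=1); attach at lengths (1/2, 1/2); label the merged cluster CQ
  updated: d(B,CQ)=13, d(CQ,S)=41/2
iteration 2: select B,S (d=10); attach at lengths (5, 5); label the merged cluster BS
  updated: d(BS,CQ)=67/4
iteration 3: select BS,CQ (d=67/4); attach at lengths (27/8, 63/8); label the merged cluster BCQS
final tree: ((B:5,S:5):27/8,(C:1/2,Q:1/2):63/8)
total length: 89/4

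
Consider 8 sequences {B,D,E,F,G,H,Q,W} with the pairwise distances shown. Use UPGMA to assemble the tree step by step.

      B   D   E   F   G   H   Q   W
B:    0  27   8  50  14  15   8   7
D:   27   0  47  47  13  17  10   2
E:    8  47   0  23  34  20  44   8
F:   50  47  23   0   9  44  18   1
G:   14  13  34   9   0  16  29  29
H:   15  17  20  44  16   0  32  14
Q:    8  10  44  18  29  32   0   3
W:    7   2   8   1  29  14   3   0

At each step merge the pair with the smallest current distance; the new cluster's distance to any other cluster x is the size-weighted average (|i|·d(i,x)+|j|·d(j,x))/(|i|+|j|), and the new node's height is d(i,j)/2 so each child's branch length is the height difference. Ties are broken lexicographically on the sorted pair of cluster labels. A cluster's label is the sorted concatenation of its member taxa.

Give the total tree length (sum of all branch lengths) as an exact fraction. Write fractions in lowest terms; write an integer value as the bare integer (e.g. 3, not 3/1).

1. join F+W (d=1) ⇒ FW; edges |F|=1/2, |W|=1/2
  updated: d(B,FW)=57/2, d(D,FW)=49/2, d(E,FW)=31/2, d(FW,G)=19, d(FW,H)=29, d(FW,Q)=21/2
2. join B+E (d=8) ⇒ BE; edges |B|=4, |E|=4
  updated: d(BE,D)=37, d(BE,FW)=22, d(BE,G)=24, d(BE,H)=35/2, d(BE,Q)=26
3. join D+Q (d=10) ⇒ DQ; edges |D|=5, |Q|=5
  updated: d(BE,DQ)=63/2, d(DQ,FW)=35/2, d(DQ,G)=21, d(DQ,H)=49/2
4. join G+H (d=16) ⇒ GH; edges |G|=8, |H|=8
  updated: d(BE,GH)=83/4, d(DQ,GH)=91/4, d(FW,GH)=24
5. join DQ+FW (d=35/2) ⇒ DFQW; edges |DQ|=15/4, |FW|=33/4
  updated: d(BE,DFQW)=107/4, d(DFQW,GH)=187/8
6. join BE+GH (d=83/4) ⇒ BEGH; edges |BE|=51/8, |GH|=19/8
  updated: d(BEGH,DFQW)=401/16
7. join BEGH+DFQW (d=401/16) ⇒ BDEFGHQW; edges |BEGH|=69/32, |DFQW|=121/32
final tree: (((B:4,E:4):51/8,(G:8,H:8):19/8):69/32,((D:5,Q:5):15/4,(F:1/2,W:1/2):33/4):121/32)
total length: 987/16

987/16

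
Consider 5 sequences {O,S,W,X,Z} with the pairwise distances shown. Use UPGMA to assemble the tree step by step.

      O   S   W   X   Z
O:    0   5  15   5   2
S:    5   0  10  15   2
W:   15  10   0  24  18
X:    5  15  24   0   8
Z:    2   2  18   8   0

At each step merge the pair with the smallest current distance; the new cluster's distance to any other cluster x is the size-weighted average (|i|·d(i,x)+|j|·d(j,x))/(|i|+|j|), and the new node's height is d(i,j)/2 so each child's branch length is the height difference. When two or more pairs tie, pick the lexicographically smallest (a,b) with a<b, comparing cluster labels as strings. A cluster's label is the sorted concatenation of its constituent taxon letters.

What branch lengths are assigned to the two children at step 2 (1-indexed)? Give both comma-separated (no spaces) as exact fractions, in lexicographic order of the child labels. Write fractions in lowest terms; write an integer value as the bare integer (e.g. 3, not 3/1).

step 1: merge (O,Z) at d=2; branch lengths O→1, Z→1; new cluster OZ
  updated: d(OZ,S)=7/2, d(OZ,W)=33/2, d(OZ,X)=13/2
step 2: merge (OZ,S) at d=7/2; branch lengths OZ→3/4, S→7/4; new cluster OSZ
  updated: d(OSZ,W)=43/3, d(OSZ,X)=28/3
step 3: merge (OSZ,X) at d=28/3; branch lengths OSZ→35/12, X→14/3; new cluster OSXZ
  updated: d(OSXZ,W)=67/4
step 4: merge (OSXZ,W) at d=67/4; branch lengths OSXZ→89/24, W→67/8; new cluster OSWXZ
final tree: ((((O:1,Z:1):3/4,S:7/4):35/12,X:14/3):89/24,W:67/8)
total length: 145/6

3/4,7/4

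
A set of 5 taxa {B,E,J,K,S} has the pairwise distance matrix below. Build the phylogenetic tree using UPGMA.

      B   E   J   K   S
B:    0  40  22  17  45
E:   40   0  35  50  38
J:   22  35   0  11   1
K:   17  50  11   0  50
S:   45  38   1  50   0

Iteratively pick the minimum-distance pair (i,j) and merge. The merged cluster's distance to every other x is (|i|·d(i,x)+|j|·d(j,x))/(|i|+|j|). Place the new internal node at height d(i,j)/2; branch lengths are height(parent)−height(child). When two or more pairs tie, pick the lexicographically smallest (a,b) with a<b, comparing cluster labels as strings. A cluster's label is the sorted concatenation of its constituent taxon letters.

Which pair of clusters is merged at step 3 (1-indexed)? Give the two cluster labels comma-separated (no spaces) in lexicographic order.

BK,JS

1. join J+S (d=1) ⇒ JS; edges |J|=1/2, |S|=1/2
  updated: d(B,JS)=67/2, d(E,JS)=73/2, d(JS,K)=61/2
2. join B+K (d=17) ⇒ BK; edges |B|=17/2, |K|=17/2
  updated: d(BK,E)=45, d(BK,JS)=32
3. join BK+JS (d=32) ⇒ BJKS; edges |BK|=15/2, |JS|=31/2
  updated: d(BJKS,E)=163/4
4. join BJKS+E (d=163/4) ⇒ BEJKS; edges |BJKS|=35/8, |E|=163/8
final tree: (((B:17/2,K:17/2):15/2,(J:1/2,S:1/2):31/2):35/8,E:163/8)
total length: 263/4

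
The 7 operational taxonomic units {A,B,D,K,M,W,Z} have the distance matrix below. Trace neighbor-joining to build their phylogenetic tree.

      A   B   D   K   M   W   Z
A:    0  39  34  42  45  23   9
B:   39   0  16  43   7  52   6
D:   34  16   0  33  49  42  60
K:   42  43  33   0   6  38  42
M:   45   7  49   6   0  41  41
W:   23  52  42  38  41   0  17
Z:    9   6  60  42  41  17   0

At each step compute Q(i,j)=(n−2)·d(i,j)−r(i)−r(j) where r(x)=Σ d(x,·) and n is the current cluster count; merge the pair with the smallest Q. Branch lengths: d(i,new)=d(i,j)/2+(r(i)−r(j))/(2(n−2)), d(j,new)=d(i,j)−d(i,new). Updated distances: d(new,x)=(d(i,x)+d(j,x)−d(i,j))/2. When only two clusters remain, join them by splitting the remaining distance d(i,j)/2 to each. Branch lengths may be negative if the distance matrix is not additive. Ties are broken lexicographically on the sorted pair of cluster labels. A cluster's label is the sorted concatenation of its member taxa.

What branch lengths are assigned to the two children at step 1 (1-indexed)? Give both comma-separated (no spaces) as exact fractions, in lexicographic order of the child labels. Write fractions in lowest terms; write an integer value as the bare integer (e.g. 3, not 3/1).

1. join K+M (d=6, Q=-363) ⇒ KM; edges |K|=9/2, |M|=3/2
  updated: d(A,KM)=81/2, d(B,KM)=22, d(D,KM)=38, d(KM,W)=73/2, d(KM,Z)=77/2
2. join B+D (d=16, Q=-261) ⇒ BD; edges |B|=9/8, |D|=119/8
  updated: d(A,BD)=57/2, d(BD,KM)=22, d(BD,W)=39, d(BD,Z)=25
3. join BD+KM (d=22, Q=-186) ⇒ BDKM; edges |BD|=43/6, |KM|=89/6
  updated: d(A,BDKM)=47/2, d(BDKM,W)=107/4, d(BDKM,Z)=83/4
4. join A+Z (d=9, Q=-337/4) ⇒ AZ; edges |A|=107/16, |Z|=37/16
  updated: d(AZ,BDKM)=141/8, d(AZ,W)=31/2
5. join AZ+BDKM (d=141/8, Q=-479/8) ⇒ ABDKMZ; edges |AZ|=51/16, |BDKM|=231/16
  updated: d(ABDKMZ,W)=197/16
6. join ABDKMZ+W (d=197/16) ⇒ ABDKMWZ; edges |ABDKMZ|=197/32, |W|=197/32
final tree: (((A:107/16,Z:37/16):51/16,((B:9/8,D:119/8):43/6,(K:9/2,M:3/2):89/6):231/16):197/32,W:197/32)
total length: 1327/16

9/2,3/2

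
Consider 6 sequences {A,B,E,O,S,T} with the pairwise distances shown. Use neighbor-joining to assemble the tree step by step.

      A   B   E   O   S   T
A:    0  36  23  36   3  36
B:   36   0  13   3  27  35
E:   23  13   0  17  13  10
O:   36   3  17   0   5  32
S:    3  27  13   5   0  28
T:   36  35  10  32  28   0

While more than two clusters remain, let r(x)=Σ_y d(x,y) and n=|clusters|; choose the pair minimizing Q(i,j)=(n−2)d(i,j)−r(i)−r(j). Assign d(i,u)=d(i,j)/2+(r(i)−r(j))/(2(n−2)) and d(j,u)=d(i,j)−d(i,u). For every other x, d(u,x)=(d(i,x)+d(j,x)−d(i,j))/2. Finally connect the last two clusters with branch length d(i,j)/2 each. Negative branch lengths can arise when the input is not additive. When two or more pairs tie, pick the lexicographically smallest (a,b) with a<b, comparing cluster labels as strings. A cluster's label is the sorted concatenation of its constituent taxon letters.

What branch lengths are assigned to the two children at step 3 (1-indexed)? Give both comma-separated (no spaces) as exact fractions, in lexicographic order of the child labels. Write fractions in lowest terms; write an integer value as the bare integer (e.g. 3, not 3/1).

95/8,89/8

step 1: merge (A,S) at d=3, Q=-198; branch lengths A→35/4, S→-23/4; new cluster AS
  updated: d(AS,B)=30, d(AS,E)=33/2, d(AS,O)=19, d(AS,T)=61/2
step 2: merge (B,O) at d=3, Q=-143; branch lengths B→19/6, O→-1/6; new cluster BO
  updated: d(AS,BO)=23, d(BO,E)=27/2, d(BO,T)=32
step 3: merge (AS,BO) at d=23, Q=-185/2; branch lengths AS→95/8, BO→89/8; new cluster ABOS
  updated: d(ABOS,E)=7/2, d(ABOS,T)=79/4
step 4: merge (ABOS,E) at d=7/2, Q=-133/4; branch lengths ABOS→53/8, E→-25/8; new cluster ABEOS
  updated: d(ABEOS,T)=105/8
step 5: merge (ABEOS,T) at d=105/8; branch lengths ABEOS→105/16, T→105/16; new cluster ABEOST
final tree: ((((A:35/4,S:-23/4):95/8,(B:19/6,O:-1/6):89/8):53/8,E:-25/8):105/16,T:105/16)
total length: 365/8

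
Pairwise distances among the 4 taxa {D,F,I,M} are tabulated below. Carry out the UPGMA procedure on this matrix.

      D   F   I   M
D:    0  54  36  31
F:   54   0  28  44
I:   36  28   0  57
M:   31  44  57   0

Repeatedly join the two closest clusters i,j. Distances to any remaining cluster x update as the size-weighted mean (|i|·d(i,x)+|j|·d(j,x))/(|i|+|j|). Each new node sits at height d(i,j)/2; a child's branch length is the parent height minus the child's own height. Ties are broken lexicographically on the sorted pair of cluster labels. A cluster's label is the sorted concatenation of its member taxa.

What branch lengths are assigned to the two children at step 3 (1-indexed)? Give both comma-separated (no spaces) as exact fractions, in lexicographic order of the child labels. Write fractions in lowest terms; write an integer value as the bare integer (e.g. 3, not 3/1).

step 1: merge (F,I) at d=28; branch lengths F→14, I→14; new cluster FI
  updated: d(D,FI)=45, d(FI,M)=101/2
step 2: merge (D,M) at d=31; branch lengths D→31/2, M→31/2; new cluster DM
  updated: d(DM,FI)=191/4
step 3: merge (DM,FI) at d=191/4; branch lengths DM→67/8, FI→79/8; new cluster DFIM
final tree: ((D:31/2,M:31/2):67/8,(F:14,I:14):79/8)
total length: 309/4

67/8,79/8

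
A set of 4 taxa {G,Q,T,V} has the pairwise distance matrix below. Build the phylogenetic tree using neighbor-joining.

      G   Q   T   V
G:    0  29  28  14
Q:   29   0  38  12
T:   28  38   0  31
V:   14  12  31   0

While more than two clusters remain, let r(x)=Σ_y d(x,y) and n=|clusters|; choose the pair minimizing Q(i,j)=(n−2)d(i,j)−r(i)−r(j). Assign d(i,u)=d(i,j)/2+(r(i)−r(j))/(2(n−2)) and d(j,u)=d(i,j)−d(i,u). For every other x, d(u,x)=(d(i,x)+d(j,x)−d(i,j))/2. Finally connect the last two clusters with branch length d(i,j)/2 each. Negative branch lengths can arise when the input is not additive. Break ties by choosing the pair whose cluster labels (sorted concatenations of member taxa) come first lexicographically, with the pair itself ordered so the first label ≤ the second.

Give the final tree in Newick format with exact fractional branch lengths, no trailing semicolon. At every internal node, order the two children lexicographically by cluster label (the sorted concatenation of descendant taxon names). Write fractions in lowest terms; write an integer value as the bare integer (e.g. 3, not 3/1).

1. join G+T (d=28, Q=-112) ⇒ GT; edges |G|=15/2, |T|=41/2
  updated: d(GT,Q)=39/2, d(GT,V)=17/2
2. join GT+Q (d=39/2, Q=-40) ⇒ GQT; edges |GT|=8, |Q|=23/2
  updated: d(GQT,V)=1/2
3. join GQT+V (d=1/2) ⇒ GQTV; edges |GQT|=1/4, |V|=1/4
final tree: (((G:15/2,T:41/2):8,Q:23/2):1/4,V:1/4)
total length: 48

(((G:15/2,T:41/2):8,Q:23/2):1/4,V:1/4)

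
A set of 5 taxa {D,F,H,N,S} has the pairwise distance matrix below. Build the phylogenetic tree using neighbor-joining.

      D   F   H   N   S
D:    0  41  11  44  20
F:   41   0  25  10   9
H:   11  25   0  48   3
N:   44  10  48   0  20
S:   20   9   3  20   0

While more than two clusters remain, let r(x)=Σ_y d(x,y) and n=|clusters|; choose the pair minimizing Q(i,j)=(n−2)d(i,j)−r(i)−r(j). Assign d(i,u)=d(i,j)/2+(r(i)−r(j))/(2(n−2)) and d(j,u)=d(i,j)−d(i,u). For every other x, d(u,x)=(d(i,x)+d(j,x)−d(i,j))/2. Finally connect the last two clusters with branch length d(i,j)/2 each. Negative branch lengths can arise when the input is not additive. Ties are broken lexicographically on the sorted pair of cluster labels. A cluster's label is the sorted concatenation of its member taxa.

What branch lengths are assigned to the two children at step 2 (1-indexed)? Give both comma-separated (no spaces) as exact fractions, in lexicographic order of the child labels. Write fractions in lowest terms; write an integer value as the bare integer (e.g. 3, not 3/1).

45/4,-1/4

1. join F+N (d=10, Q=-177) ⇒ FN; edges |F|=-7/6, |N|=67/6
  updated: d(D,FN)=75/2, d(FN,H)=63/2, d(FN,S)=19/2
2. join D+H (d=11, Q=-92) ⇒ DH; edges |D|=45/4, |H|=-1/4
  updated: d(DH,FN)=29, d(DH,S)=6
3. join DH+FN (d=29, Q=-89/2) ⇒ DFHN; edges |DH|=51/4, |FN|=65/4
  updated: d(DFHN,S)=-27/4
4. join DFHN+S (d=-27/4) ⇒ DFHNS; edges |DFHN|=-27/8, |S|=-27/8
final tree: (((D:45/4,H:-1/4):51/4,(F:-7/6,N:67/6):65/4):-27/8,S:-27/8)
total length: 173/4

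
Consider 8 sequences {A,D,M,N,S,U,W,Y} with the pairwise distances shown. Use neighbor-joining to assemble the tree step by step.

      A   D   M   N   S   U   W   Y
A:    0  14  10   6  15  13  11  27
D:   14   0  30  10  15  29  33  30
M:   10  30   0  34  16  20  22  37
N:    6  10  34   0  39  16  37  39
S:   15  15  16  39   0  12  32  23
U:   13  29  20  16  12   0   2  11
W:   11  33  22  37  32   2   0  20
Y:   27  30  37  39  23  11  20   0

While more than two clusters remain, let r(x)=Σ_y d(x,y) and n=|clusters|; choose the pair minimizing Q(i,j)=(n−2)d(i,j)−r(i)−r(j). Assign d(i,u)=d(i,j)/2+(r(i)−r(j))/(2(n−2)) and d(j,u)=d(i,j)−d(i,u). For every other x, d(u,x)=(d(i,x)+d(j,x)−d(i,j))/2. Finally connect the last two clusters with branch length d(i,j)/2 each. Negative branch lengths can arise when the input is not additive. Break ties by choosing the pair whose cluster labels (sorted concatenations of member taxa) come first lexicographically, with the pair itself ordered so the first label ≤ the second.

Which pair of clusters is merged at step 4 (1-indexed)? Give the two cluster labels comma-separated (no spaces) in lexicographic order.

ADN,MS

iteration 1: select D,N (d=10, Q=-282); attach at lengths (10/3, 20/3); label the merged cluster DN
  updated: d(A,DN)=5, d(DN,M)=27, d(DN,S)=22, d(DN,U)=35/2, d(DN,W)=30, d(DN,Y)=59/2
iteration 2: select A,DN (d=5, Q=-187); attach at lengths (-5/2, 15/2); label the merged cluster ADN
  updated: d(ADN,M)=16, d(ADN,S)=16, d(ADN,U)=51/4, d(ADN,W)=18, d(ADN,Y)=103/4
iteration 3: select M,S (d=16, Q=-146); attach at lengths (19/2, 13/2); label the merged cluster MS
  updated: d(ADN,MS)=8, d(MS,U)=8, d(MS,W)=19, d(MS,Y)=22
iteration 4: select ADN,MS (d=8, Q=-195/2); attach at lengths (21/4, 11/4); label the merged cluster ADMNS
  updated: d(ADMNS,U)=51/8, d(ADMNS,W)=29/2, d(ADMNS,Y)=159/8
iteration 5: select ADMNS,Y (d=159/8, Q=-415/8); attach at lengths (237/32, 399/32); label the merged cluster ADMNSY
  updated: d(ADMNSY,U)=-5/4, d(ADMNSY,W)=117/16
iteration 6: select ADMNSY,U (d=-5/4, Q=-129/16); attach at lengths (65/32, -105/32); label the merged cluster ADMNSUY
  updated: d(ADMNSUY,W)=169/32
iteration 7: select ADMNSUY,W (d=169/32); attach at lengths (169/64, 169/64); label the merged cluster ADMNSUWY
final tree: (((((A:-5/2,(D:10/3,N:20/3):15/2):21/4,(M:19/2,S:13/2):11/4):237/32,Y:399/32):65/32,U:-105/32):169/64,W:169/64)
total length: 2013/32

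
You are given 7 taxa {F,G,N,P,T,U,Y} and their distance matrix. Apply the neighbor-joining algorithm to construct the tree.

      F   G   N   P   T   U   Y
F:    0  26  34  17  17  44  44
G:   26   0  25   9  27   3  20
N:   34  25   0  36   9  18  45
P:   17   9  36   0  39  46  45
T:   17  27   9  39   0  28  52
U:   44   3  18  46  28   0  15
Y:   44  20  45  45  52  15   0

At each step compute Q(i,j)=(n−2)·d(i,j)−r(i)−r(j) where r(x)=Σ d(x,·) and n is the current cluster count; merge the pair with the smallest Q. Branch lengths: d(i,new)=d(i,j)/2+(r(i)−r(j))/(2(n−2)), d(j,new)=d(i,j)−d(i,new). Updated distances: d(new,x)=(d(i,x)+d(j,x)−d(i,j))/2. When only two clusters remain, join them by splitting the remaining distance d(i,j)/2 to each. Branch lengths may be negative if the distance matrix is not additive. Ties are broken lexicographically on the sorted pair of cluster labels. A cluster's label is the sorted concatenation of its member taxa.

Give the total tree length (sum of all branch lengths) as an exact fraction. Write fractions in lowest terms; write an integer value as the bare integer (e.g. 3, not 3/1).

73

1. join U+Y (d=15, Q=-300) ⇒ UY; edges |U|=4/5, |Y|=71/5
  updated: d(F,UY)=73/2, d(G,UY)=4, d(N,UY)=24, d(P,UY)=38, d(T,UY)=65/2
2. join N+T (d=9, Q=-433/2) ⇒ NT; edges |N|=79/16, |T|=65/16
  updated: d(F,NT)=21, d(G,NT)=43/2, d(NT,P)=33, d(NT,UY)=95/4
3. join G+UY (d=4, Q=-603/4) ⇒ GUY; edges |G|=-119/24, |UY|=215/24
  updated: d(F,GUY)=117/4, d(GUY,NT)=165/8, d(GUY,P)=43/2
4. join F+P (d=17, Q=-419/4) ⇒ FP; edges |F|=119/16, |P|=153/16
  updated: d(FP,GUY)=135/8, d(FP,NT)=37/2
5. join FP+GUY (d=135/8, Q=-56) ⇒ FGPUY; edges |FP|=59/8, |GUY|=19/2
  updated: d(FGPUY,NT)=89/8
6. join FGPUY+NT (d=89/8) ⇒ FGNPTUY; edges |FGPUY|=89/16, |NT|=89/16
final tree: (((F:119/16,P:153/16):59/8,(G:-119/24,(U:4/5,Y:71/5):215/24):19/2):89/16,(N:79/16,T:65/16):89/16)
total length: 73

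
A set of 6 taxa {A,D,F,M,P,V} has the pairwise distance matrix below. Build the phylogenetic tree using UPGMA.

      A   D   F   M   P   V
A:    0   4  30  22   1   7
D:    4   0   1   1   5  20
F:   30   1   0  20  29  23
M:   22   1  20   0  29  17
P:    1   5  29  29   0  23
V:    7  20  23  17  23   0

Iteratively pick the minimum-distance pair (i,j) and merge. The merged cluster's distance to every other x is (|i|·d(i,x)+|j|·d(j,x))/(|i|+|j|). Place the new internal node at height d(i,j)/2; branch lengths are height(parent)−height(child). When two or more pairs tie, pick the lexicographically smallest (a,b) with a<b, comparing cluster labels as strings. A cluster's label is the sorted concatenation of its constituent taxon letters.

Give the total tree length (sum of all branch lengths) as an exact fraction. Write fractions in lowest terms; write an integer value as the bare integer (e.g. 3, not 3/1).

1211/36

step 1: merge (A,P) at d=1; branch lengths A→1/2, P→1/2; new cluster AP
  updated: d(AP,D)=9/2, d(AP,F)=59/2, d(AP,M)=51/2, d(AP,V)=15
step 2: merge (D,F) at d=1; branch lengths D→1/2, F→1/2; new cluster DF
  updated: d(AP,DF)=17, d(DF,M)=21/2, d(DF,V)=43/2
step 3: merge (DF,M) at d=21/2; branch lengths DF→19/4, M→21/4; new cluster DFM
  updated: d(AP,DFM)=119/6, d(DFM,V)=20
step 4: merge (AP,V) at d=15; branch lengths AP→7, V→15/2; new cluster APV
  updated: d(APV,DFM)=179/9
step 5: merge (APV,DFM) at d=179/9; branch lengths APV→22/9, DFM→169/36; new cluster ADFMPV
final tree: (((A:1/2,P:1/2):7,V:15/2):22/9,((D:1/2,F:1/2):19/4,M:21/4):169/36)
total length: 1211/36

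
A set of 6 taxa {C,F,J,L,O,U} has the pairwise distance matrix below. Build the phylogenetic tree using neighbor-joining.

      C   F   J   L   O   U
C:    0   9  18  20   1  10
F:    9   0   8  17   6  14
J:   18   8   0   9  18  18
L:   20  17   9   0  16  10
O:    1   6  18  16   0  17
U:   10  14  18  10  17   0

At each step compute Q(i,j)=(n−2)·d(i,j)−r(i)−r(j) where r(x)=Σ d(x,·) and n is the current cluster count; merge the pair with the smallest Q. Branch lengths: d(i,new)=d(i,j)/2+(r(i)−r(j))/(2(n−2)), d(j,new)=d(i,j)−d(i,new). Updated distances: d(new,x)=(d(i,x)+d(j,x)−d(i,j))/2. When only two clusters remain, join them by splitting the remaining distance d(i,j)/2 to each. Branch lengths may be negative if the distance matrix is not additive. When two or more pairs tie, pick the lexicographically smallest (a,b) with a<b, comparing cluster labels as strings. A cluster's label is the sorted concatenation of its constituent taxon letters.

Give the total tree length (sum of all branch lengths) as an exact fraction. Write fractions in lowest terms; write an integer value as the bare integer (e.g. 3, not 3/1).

step 1: merge (C,O) at d=1, Q=-112; branch lengths C→1/2, O→1/2; new cluster CO
  updated: d(CO,F)=7, d(CO,J)=35/2, d(CO,L)=35/2, d(CO,U)=13
step 2: merge (CO,F) at d=7, Q=-80; branch lengths CO→5, F→2; new cluster CFO
  updated: d(CFO,J)=37/4, d(CFO,L)=55/4, d(CFO,U)=10
step 3: merge (CFO,U) at d=10, Q=-51; branch lengths CFO→15/4, U→25/4; new cluster CFOU
  updated: d(CFOU,J)=69/8, d(CFOU,L)=55/8
step 4: merge (CFOU,J) at d=69/8, Q=-49/2; branch lengths CFOU→13/4, J→43/8; new cluster CFJOU
  updated: d(CFJOU,L)=29/8
step 5: merge (CFJOU,L) at d=29/8; branch lengths CFJOU→29/16, L→29/16; new cluster CFJLOU
final tree: (((((C:1/2,O:1/2):5,F:2):15/4,U:25/4):13/4,J:43/8):29/16,L:29/16)
total length: 121/4

121/4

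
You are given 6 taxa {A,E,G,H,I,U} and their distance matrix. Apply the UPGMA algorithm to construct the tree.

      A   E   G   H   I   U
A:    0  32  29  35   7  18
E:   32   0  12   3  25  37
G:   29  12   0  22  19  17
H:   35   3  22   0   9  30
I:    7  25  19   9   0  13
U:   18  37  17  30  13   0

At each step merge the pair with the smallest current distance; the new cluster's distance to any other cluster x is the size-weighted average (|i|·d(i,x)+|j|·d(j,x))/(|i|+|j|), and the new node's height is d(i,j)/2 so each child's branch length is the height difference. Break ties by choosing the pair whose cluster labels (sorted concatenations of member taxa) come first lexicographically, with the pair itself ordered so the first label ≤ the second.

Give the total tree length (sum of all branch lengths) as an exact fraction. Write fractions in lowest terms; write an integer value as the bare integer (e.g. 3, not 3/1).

1697/36

1. join E+H (d=3) ⇒ EH; edges |E|=3/2, |H|=3/2
  updated: d(A,EH)=67/2, d(EH,G)=17, d(EH,I)=17, d(EH,U)=67/2
2. join A+I (d=7) ⇒ AI; edges |A|=7/2, |I|=7/2
  updated: d(AI,EH)=101/4, d(AI,G)=24, d(AI,U)=31/2
3. join AI+U (d=31/2) ⇒ AIU; edges |AI|=17/4, |U|=31/4
  updated: d(AIU,EH)=28, d(AIU,G)=65/3
4. join EH+G (d=17) ⇒ EGH; edges |EH|=7, |G|=17/2
  updated: d(AIU,EGH)=233/9
5. join AIU+EGH (d=233/9) ⇒ AEGHIU; edges |AIU|=187/36, |EGH|=40/9
final tree: (((A:7/2,I:7/2):17/4,U:31/4):187/36,((E:3/2,H:3/2):7,G:17/2):40/9)
total length: 1697/36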